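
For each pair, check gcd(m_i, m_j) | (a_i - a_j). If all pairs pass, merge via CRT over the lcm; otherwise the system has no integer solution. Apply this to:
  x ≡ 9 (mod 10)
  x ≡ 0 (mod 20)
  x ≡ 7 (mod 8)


Moduli 10, 20, 8 are not pairwise coprime, so CRT works modulo lcm(m_i) when all pairwise compatibility conditions hold.
Pairwise compatibility: gcd(m_i, m_j) must divide a_i - a_j for every pair.
Merge one congruence at a time:
  Start: x ≡ 9 (mod 10).
  Combine with x ≡ 0 (mod 20): gcd(10, 20) = 10, and 0 - 9 = -9 is NOT divisible by 10.
    ⇒ system is inconsistent (no integer solution).

No solution (the system is inconsistent).


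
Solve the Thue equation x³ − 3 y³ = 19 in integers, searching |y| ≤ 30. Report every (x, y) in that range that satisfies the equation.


The equation is x³ - 3y³ = 19. For fixed y, x³ = 3·y³ + 19, so a solution requires the RHS to be a perfect cube.
Strategy: iterate y from -30 to 30, compute RHS = 3·y³ + 19, and check whether it is a (positive or negative) perfect cube.
Check small values of y:
  y = 0: RHS = 19 is not a perfect cube.
  y = 1: RHS = 22 is not a perfect cube.
  y = -1: RHS = 16 is not a perfect cube.
  y = 2: RHS = 43 is not a perfect cube.
  y = -2: RHS = -5 is not a perfect cube.
  y = 3: RHS = 100 is not a perfect cube.
  y = -3: RHS = -62 is not a perfect cube.
Continuing the search up to |y| = 30 finds no solutions either.
No (x, y) in the scanned range satisfies the equation.

No integer solutions with |y| ≤ 30.


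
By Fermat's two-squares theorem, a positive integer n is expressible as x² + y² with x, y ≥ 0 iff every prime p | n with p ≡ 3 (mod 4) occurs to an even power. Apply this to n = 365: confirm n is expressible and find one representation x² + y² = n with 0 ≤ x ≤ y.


Step 1: Factor n = 365 = 5 · 73.
Step 2: Check the mod-4 condition on each prime factor: 5 ≡ 1 (mod 4), exponent 1; 73 ≡ 1 (mod 4), exponent 1.
All primes ≡ 3 (mod 4) appear to even exponent (or don't appear), so by the two-squares theorem n IS expressible as a sum of two squares.
Step 3: Build a representation. Here n = 5 · 73 is a product of primes ≡ 1 (mod 4). Each prime p ≡ 1 (mod 4) is itself a sum of two squares; find a² by testing p − a² for a perfect square:
  5: 5 − 1² = 4 = 2² ⇒ 5 = 1² + 2².
  73: 73 − 1² = 72, 73 − 2² = 69, 73 − 3² = 64 = 8² ⇒ 73 = 3² + 8².
  Combine using the Brahmagupta–Fibonacci identity (a² + b²)(c² + d²) = (ac − bd)² + (ad + bc)² = (ac + bd)² + (ad − bc)²:
  5 · 73 = 365: from (1² + 2²)(3² + 8²), take (1·3 − 2·8, 1·8 + 2·3) = (3 − 16, 8 + 6) = (-13, 14); dropping signs (only squares matter) gives (13, 14); check 13² + 14² = 169 + 196 = 365 ✓.
Step 4: Order so x ≤ y and verify: 13² + 14² = 169 + 196 = 365 = n. ✓

n = 365 = 13² + 14² (one valid representation with x ≤ y).


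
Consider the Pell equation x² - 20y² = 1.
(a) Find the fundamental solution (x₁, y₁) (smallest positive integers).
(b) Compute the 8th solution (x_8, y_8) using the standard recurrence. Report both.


Step 1: Find the fundamental solution (x₁, y₁) of x² - 20y² = 1.
  Expand √20 as a continued fraction. a₀ = ⌊√20⌋ = 4; iterate m_{k+1} = d_k·a_k − m_k, d_{k+1} = (20 − m_{k+1}²)/d_k, a_{k+1} = ⌊(a₀ + m_{k+1})/d_{k+1}⌋ (starting m₀ = 0, d₀ = 1), with convergents p_k = a_k·p_{k-1} + p_{k-2}, q_k = a_k·q_{k-1} + q_{k-2} (p₋₁ = 1, q₋₁ = 0):
  k = 0: a₀ = 4; p₀/q₀ = 4/1; p₀² − 20·q₀² = 16 − 20 = -4.
  k = 1: m = 4, d = 4, a = ⌊(4 + 4)/4⌋ = 2; p/q = (2·4 + 1)/(2·1 + 0) = 9/2; p² − 20·q² = 81 − 80 = 1.
  The first convergent with p² − 20·q² = 1 gives the fundamental solution (x₁, y₁) = (9, 2).
Step 2: Apply the recurrence (x_{n+1}, y_{n+1}) = (x₁x_n + 20y₁y_n, x₁y_n + y₁x_n) repeatedly.
  From (x_1, y_1) = (9, 2): x_2 = 9·9 + 20·2·2 = 161; y_2 = 9·2 + 2·9 = 36.
  From (x_2, y_2) = (161, 36): x_3 = 9·161 + 20·2·36 = 2889; y_3 = 9·36 + 2·161 = 646.
  From (x_3, y_3) = (2889, 646): x_4 = 9·2889 + 20·2·646 = 51841; y_4 = 9·646 + 2·2889 = 11592.
  From (x_4, y_4) = (51841, 11592): x_5 = 9·51841 + 20·2·11592 = 930249; y_5 = 9·11592 + 2·51841 = 208010.
  From (x_5, y_5) = (930249, 208010): x_6 = 9·930249 + 20·2·208010 = 16692641; y_6 = 9·208010 + 2·930249 = 3732588.
  From (x_6, y_6) = (16692641, 3732588): x_7 = 9·16692641 + 20·2·3732588 = 299537289; y_7 = 9·3732588 + 2·16692641 = 66978574.
  From (x_7, y_7) = (299537289, 66978574): x_8 = 9·299537289 + 20·2·66978574 = 5374978561; y_8 = 9·66978574 + 2·299537289 = 1201881744.
Step 3: Verify x_8² - 20·y_8² = 28890394531209630721 - 28890394531209630720 = 1 (should be 1). ✓

(x_1, y_1) = (9, 2); (x_8, y_8) = (5374978561, 1201881744).


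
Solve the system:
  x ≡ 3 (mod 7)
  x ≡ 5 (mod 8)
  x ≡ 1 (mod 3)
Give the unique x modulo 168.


Moduli 7, 8, 3 are pairwise coprime; by CRT there is a unique solution modulo M = 7 · 8 · 3 = 168.
Solve pairwise, accumulating the modulus:
  Start with x ≡ 3 (mod 7).
  Combine with x ≡ 5 (mod 8): since gcd(7, 8) = 1, we get a unique residue mod 56.
    Write x = 3 + 7·t and substitute into x ≡ 5 (mod 8): 7·t ≡ 5 − 3 = 2 (mod 8).
    The inverse of 7 mod 8 is 7 (since 7·7 = 49 = 6·8 + 1), so t ≡ 7·2 = 14 ≡ 6 (mod 8).
    Then x = 3 + 7·6 = 45, valid modulo lcm(7, 8) = 56: x ≡ 45 (mod 56).
  Combine with x ≡ 1 (mod 3): since gcd(56, 3) = 1, we get a unique residue mod 168.
    Write x = 45 + 56·t and substitute into x ≡ 1 (mod 3): 56·t ≡ 1 − 45 = -44 (mod 3).
    Reduce coefficients mod 3: 2·t ≡ 1 (mod 3).
    The inverse of 2 mod 3 is 2 (since 2·2 = 4 = 1·3 + 1), so t ≡ 2·1 = 2 ≡ 2 (mod 3).
    Then x = 45 + 56·2 = 157, valid modulo lcm(56, 3) = 168: x ≡ 157 (mod 168).
Verify: 157 mod 7 = 3 ✓, 157 mod 8 = 5 ✓, 157 mod 3 = 1 ✓.

x ≡ 157 (mod 168).


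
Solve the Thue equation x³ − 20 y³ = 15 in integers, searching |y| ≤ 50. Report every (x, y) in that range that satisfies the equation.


The equation is x³ - 20y³ = 15. For fixed y, x³ = 20·y³ + 15, so a solution requires the RHS to be a perfect cube.
Strategy: iterate y from -50 to 50, compute RHS = 20·y³ + 15, and check whether it is a (positive or negative) perfect cube.
Check small values of y:
  y = 0: RHS = 15 is not a perfect cube.
  y = 1: RHS = 35 is not a perfect cube.
  y = -1: RHS = -5 is not a perfect cube.
  y = 2: RHS = 175 is not a perfect cube.
  y = -2: RHS = -145 is not a perfect cube.
  y = 3: RHS = 555 is not a perfect cube.
  y = -3: RHS = -525 is not a perfect cube.
Continuing the search up to |y| = 50 finds no solutions either.
No (x, y) in the scanned range satisfies the equation.

No integer solutions with |y| ≤ 50.


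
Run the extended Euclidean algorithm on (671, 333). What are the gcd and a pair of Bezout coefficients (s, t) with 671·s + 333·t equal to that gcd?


Euclidean algorithm on (671, 333) — divide until remainder is 0:
  671 = 2 · 333 + 5
  333 = 66 · 5 + 3
  5 = 1 · 3 + 2
  3 = 1 · 2 + 1
  2 = 2 · 1 + 0
gcd(671, 333) = 1.
Track Bezout coefficients alongside the remainders: start with r₀ = 671 = a·1 + b·0 (s = 1, t = 0) and r₁ = 333 = a·0 + b·1 (s = 0, t = 1); each new remainder r_{k+1} = r_{k-1} − q_k·r_k inherits s_{k+1} = s_{k-1} − q_k·s_k, t_{k+1} = t_{k-1} − q_k·t_k, so r_k = a·s_k + b·t_k at every step:
  q = 2: r = 5, s = 1 − 2·0 = 1, t = 0 − 2·1 = -2  (check: 671·1 + 333·(-2) = 5)
  q = 66: r = 3, s = 0 − 66·1 = -66, t = 1 − 66·(-2) = 133  (check: 671·(-66) + 333·133 = 3)
  q = 1: r = 2, s = 1 − 1·(-66) = 67, t = -2 − 1·133 = -135  (check: 671·67 + 333·(-135) = 2)
  q = 1: r = 1, s = -66 − 1·67 = -133, t = 133 − 1·(-135) = 268  (check: 671·(-133) + 333·268 = 1)
The row with r = 1 (the gcd) gives the Bezout coefficients s = -133, t = 268.
Result: 671 · (-133) + 333 · (268) = 1.

gcd(671, 333) = 1; s = -133, t = 268 (check: 671·(-133) + 333·268 = 1).


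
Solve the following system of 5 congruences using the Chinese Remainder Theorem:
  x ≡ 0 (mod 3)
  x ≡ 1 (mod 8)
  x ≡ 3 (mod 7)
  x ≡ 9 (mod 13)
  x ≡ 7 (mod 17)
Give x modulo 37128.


Product of moduli M = 3 · 8 · 7 · 13 · 17 = 37128.
Merge one congruence at a time:
  Start: x ≡ 0 (mod 3).
  Combine with x ≡ 1 (mod 8); new modulus lcm = 24.
    Write x = 0 + 3·t and substitute into x ≡ 1 (mod 8): 3·t ≡ 1 − 0 = 1 (mod 8).
    The inverse of 3 mod 8 is 3 (since 3·3 = 9 = 1·8 + 1), so t ≡ 3·1 = 3 ≡ 3 (mod 8).
    Then x = 0 + 3·3 = 9, valid modulo lcm(3, 8) = 24: x ≡ 9 (mod 24).
  Combine with x ≡ 3 (mod 7); new modulus lcm = 168.
    Write x = 9 + 24·t and substitute into x ≡ 3 (mod 7): 24·t ≡ 3 − 9 = -6 (mod 7).
    Reduce coefficients mod 7: 3·t ≡ 1 (mod 7).
    The inverse of 3 mod 7 is 5 (since 3·5 = 15 = 2·7 + 1), so t ≡ 5·1 = 5 ≡ 5 (mod 7).
    Then x = 9 + 24·5 = 129, valid modulo lcm(24, 7) = 168: x ≡ 129 (mod 168).
  Combine with x ≡ 9 (mod 13); new modulus lcm = 2184.
    Write x = 129 + 168·t and substitute into x ≡ 9 (mod 13): 168·t ≡ 9 − 129 = -120 (mod 13).
    Reduce coefficients mod 13: 12·t ≡ 10 (mod 13).
    The inverse of 12 mod 13 is 12 (since 12·12 = 144 = 11·13 + 1), so t ≡ 12·10 = 120 ≡ 3 (mod 13).
    Then x = 129 + 168·3 = 633, valid modulo lcm(168, 13) = 2184: x ≡ 633 (mod 2184).
  Combine with x ≡ 7 (mod 17); new modulus lcm = 37128.
    Write x = 633 + 2184·t and substitute into x ≡ 7 (mod 17): 2184·t ≡ 7 − 633 = -626 (mod 17).
    Reduce coefficients mod 17: 8·t ≡ 3 (mod 17).
    The inverse of 8 mod 17 is 15 (since 8·15 = 120 = 7·17 + 1), so t ≡ 15·3 = 45 ≡ 11 (mod 17).
    Then x = 633 + 2184·11 = 24657, valid modulo lcm(2184, 17) = 37128: x ≡ 24657 (mod 37128).
Verify against each original: 24657 mod 3 = 0, 24657 mod 8 = 1, 24657 mod 7 = 3, 24657 mod 13 = 9, 24657 mod 17 = 7.

x ≡ 24657 (mod 37128).


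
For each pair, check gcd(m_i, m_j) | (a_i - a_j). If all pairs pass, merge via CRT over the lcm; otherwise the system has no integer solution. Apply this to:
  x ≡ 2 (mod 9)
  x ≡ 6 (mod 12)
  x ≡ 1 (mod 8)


Moduli 9, 12, 8 are not pairwise coprime, so CRT works modulo lcm(m_i) when all pairwise compatibility conditions hold.
Pairwise compatibility: gcd(m_i, m_j) must divide a_i - a_j for every pair.
Merge one congruence at a time:
  Start: x ≡ 2 (mod 9).
  Combine with x ≡ 6 (mod 12): gcd(9, 12) = 3, and 6 - 2 = 4 is NOT divisible by 3.
    ⇒ system is inconsistent (no integer solution).

No solution (the system is inconsistent).


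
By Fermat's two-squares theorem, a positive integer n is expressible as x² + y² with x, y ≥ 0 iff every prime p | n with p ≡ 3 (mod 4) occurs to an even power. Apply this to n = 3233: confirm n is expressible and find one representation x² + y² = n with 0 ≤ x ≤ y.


Step 1: Factor n = 3233 = 53 · 61.
Step 2: Check the mod-4 condition on each prime factor: 53 ≡ 1 (mod 4), exponent 1; 61 ≡ 1 (mod 4), exponent 1.
All primes ≡ 3 (mod 4) appear to even exponent (or don't appear), so by the two-squares theorem n IS expressible as a sum of two squares.
Step 3: Build a representation. Here n = 53 · 61 is a product of primes ≡ 1 (mod 4). Each prime p ≡ 1 (mod 4) is itself a sum of two squares; find a² by testing p − a² for a perfect square:
  53: 53 − 1² = 52, 53 − 2² = 49 = 7² ⇒ 53 = 2² + 7².
  61: 61 − 1² = 60, 61 − 2² = 57, 61 − 3² = 52, 61 − 4² = 45, 61 − 5² = 36 = 6² ⇒ 61 = 5² + 6².
  Combine using the Brahmagupta–Fibonacci identity (a² + b²)(c² + d²) = (ac − bd)² + (ad + bc)² = (ac + bd)² + (ad − bc)²:
  53 · 61 = 3233: from (2² + 7²)(5² + 6²), take (2·5 − 7·6, 2·6 + 7·5) = (10 − 42, 12 + 35) = (-32, 47); dropping signs (only squares matter) gives (32, 47); check 32² + 47² = 1024 + 2209 = 3233 ✓.
Step 4: Order so x ≤ y and verify: 32² + 47² = 1024 + 2209 = 3233 = n. ✓

n = 3233 = 32² + 47² (one valid representation with x ≤ y).


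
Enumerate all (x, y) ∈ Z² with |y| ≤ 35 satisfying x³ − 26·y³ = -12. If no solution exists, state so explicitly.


The equation is x³ - 26y³ = -12. For fixed y, x³ = 26·y³ − 12, so a solution requires the RHS to be a perfect cube.
Strategy: iterate y from -35 to 35, compute RHS = 26·y³ − 12, and check whether it is a (positive or negative) perfect cube.
Check small values of y:
  y = 0: RHS = -12 is not a perfect cube.
  y = 1: RHS = 14 is not a perfect cube.
  y = -1: RHS = -38 is not a perfect cube.
  y = 2: RHS = 196 is not a perfect cube.
  y = -2: RHS = -220 is not a perfect cube.
  y = 3: RHS = 690 is not a perfect cube.
  y = -3: RHS = -714 is not a perfect cube.
Continuing the search up to |y| = 35 finds no solutions either.
No (x, y) in the scanned range satisfies the equation.

No integer solutions with |y| ≤ 35.


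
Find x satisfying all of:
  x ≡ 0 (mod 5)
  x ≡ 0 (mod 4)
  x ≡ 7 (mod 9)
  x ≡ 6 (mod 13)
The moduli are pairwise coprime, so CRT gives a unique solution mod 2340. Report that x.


Product of moduli M = 5 · 4 · 9 · 13 = 2340.
Merge one congruence at a time:
  Start: x ≡ 0 (mod 5).
  Combine with x ≡ 0 (mod 4); new modulus lcm = 20.
    Write x = 0 + 5·t and substitute into x ≡ 0 (mod 4): 5·t ≡ 0 − 0 = 0 (mod 4).
    Reduce coefficients mod 4: 1·t ≡ 0 (mod 4).
    So t ≡ 0 (mod 4).
    Then x = 0 + 5·0 = 0, valid modulo lcm(5, 4) = 20: x ≡ 0 (mod 20).
  Combine with x ≡ 7 (mod 9); new modulus lcm = 180.
    Write x = 0 + 20·t and substitute into x ≡ 7 (mod 9): 20·t ≡ 7 − 0 = 7 (mod 9).
    Reduce coefficients mod 9: 2·t ≡ 7 (mod 9).
    The inverse of 2 mod 9 is 5 (since 2·5 = 10 = 1·9 + 1), so t ≡ 5·7 = 35 ≡ 8 (mod 9).
    Then x = 0 + 20·8 = 160, valid modulo lcm(20, 9) = 180: x ≡ 160 (mod 180).
  Combine with x ≡ 6 (mod 13); new modulus lcm = 2340.
    Write x = 160 + 180·t and substitute into x ≡ 6 (mod 13): 180·t ≡ 6 − 160 = -154 (mod 13).
    Reduce coefficients mod 13: 11·t ≡ 2 (mod 13).
    The inverse of 11 mod 13 is 6 (since 11·6 = 66 = 5·13 + 1), so t ≡ 6·2 = 12 ≡ 12 (mod 13).
    Then x = 160 + 180·12 = 2320, valid modulo lcm(180, 13) = 2340: x ≡ 2320 (mod 2340).
Verify against each original: 2320 mod 5 = 0, 2320 mod 4 = 0, 2320 mod 9 = 7, 2320 mod 13 = 6.

x ≡ 2320 (mod 2340).


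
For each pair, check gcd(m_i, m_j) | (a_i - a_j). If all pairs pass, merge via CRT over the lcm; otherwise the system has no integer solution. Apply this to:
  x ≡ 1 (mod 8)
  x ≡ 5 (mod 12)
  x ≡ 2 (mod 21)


Moduli 8, 12, 21 are not pairwise coprime, so CRT works modulo lcm(m_i) when all pairwise compatibility conditions hold.
Pairwise compatibility: gcd(m_i, m_j) must divide a_i - a_j for every pair.
Merge one congruence at a time:
  Start: x ≡ 1 (mod 8).
  Combine with x ≡ 5 (mod 12): gcd(8, 12) = 4; 5 - 1 = 4, which IS divisible by 4, so compatible.
    Write x = 1 + 8·t and substitute into x ≡ 5 (mod 12): 8·t ≡ 5 − 1 = 4 (mod 12).
    Divide the congruence (and modulus) by g = 4: 2·t ≡ 1 (mod 3).
    The inverse of 2 mod 3 is 2 (since 2·2 = 4 = 1·3 + 1), so t ≡ 2·1 = 2 ≡ 2 (mod 3).
    Then x = 1 + 8·2 = 17, valid modulo lcm(8, 12) = 24: x ≡ 17 (mod 24).
  Combine with x ≡ 2 (mod 21): gcd(24, 21) = 3; 2 - 17 = -15, which IS divisible by 3, so compatible.
    Write x = 17 + 24·t and substitute into x ≡ 2 (mod 21): 24·t ≡ 2 − 17 = -15 (mod 21).
    Divide the congruence (and modulus) by g = 3: 8·t ≡ -5 (mod 7).
    Reduce coefficients mod 7: 1·t ≡ 2 (mod 7).
    So t ≡ 2 (mod 7).
    Then x = 17 + 24·2 = 65, valid modulo lcm(24, 21) = 168: x ≡ 65 (mod 168).
Verify: 65 mod 8 = 1, 65 mod 12 = 5, 65 mod 21 = 2.

x ≡ 65 (mod 168).


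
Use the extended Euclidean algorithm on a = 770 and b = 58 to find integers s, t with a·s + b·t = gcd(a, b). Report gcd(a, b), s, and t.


Euclidean algorithm on (770, 58) — divide until remainder is 0:
  770 = 13 · 58 + 16
  58 = 3 · 16 + 10
  16 = 1 · 10 + 6
  10 = 1 · 6 + 4
  6 = 1 · 4 + 2
  4 = 2 · 2 + 0
gcd(770, 58) = 2.
Track Bezout coefficients alongside the remainders: start with r₀ = 770 = a·1 + b·0 (s = 1, t = 0) and r₁ = 58 = a·0 + b·1 (s = 0, t = 1); each new remainder r_{k+1} = r_{k-1} − q_k·r_k inherits s_{k+1} = s_{k-1} − q_k·s_k, t_{k+1} = t_{k-1} − q_k·t_k, so r_k = a·s_k + b·t_k at every step:
  q = 13: r = 16, s = 1 − 13·0 = 1, t = 0 − 13·1 = -13  (check: 770·1 + 58·(-13) = 16)
  q = 3: r = 10, s = 0 − 3·1 = -3, t = 1 − 3·(-13) = 40  (check: 770·(-3) + 58·40 = 10)
  q = 1: r = 6, s = 1 − 1·(-3) = 4, t = -13 − 1·40 = -53  (check: 770·4 + 58·(-53) = 6)
  q = 1: r = 4, s = -3 − 1·4 = -7, t = 40 − 1·(-53) = 93  (check: 770·(-7) + 58·93 = 4)
  q = 1: r = 2, s = 4 − 1·(-7) = 11, t = -53 − 1·93 = -146  (check: 770·11 + 58·(-146) = 2)
The row with r = 2 (the gcd) gives the Bezout coefficients s = 11, t = -146.
Result: 770 · (11) + 58 · (-146) = 2.

gcd(770, 58) = 2; s = 11, t = -146 (check: 770·11 + 58·(-146) = 2).


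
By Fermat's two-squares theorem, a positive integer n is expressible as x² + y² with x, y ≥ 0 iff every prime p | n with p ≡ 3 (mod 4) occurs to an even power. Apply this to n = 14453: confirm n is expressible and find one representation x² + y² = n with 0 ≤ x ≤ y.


Step 1: Factor n = 14453 = 97 · 149.
Step 2: Check the mod-4 condition on each prime factor: 97 ≡ 1 (mod 4), exponent 1; 149 ≡ 1 (mod 4), exponent 1.
All primes ≡ 3 (mod 4) appear to even exponent (or don't appear), so by the two-squares theorem n IS expressible as a sum of two squares.
Step 3: Build a representation. Here n = 97 · 149 is a product of primes ≡ 1 (mod 4). Each prime p ≡ 1 (mod 4) is itself a sum of two squares; find a² by testing p − a² for a perfect square:
  97: 97 − 1² = 96, 97 − 2² = 93, 97 − 3² = 88, 97 − 4² = 81 = 9² ⇒ 97 = 4² + 9².
  149: 149 − 1² = 148, 149 − 2² = 145, 149 − 3² = 140, 149 − 4² = 133, 149 − 5² = 124, 149 − 6² = 113, 149 − 7² = 100 = 10² ⇒ 149 = 7² + 10².
  Combine using the Brahmagupta–Fibonacci identity (a² + b²)(c² + d²) = (ac − bd)² + (ad + bc)² = (ac + bd)² + (ad − bc)²:
  97 · 149 = 14453: from (4² + 9²)(7² + 10²), take (4·7 − 9·10, 4·10 + 9·7) = (28 − 90, 40 + 63) = (-62, 103); dropping signs (only squares matter) gives (62, 103); check 62² + 103² = 3844 + 10609 = 14453 ✓.
Step 4: Order so x ≤ y and verify: 62² + 103² = 3844 + 10609 = 14453 = n. ✓

n = 14453 = 62² + 103² (one valid representation with x ≤ y).


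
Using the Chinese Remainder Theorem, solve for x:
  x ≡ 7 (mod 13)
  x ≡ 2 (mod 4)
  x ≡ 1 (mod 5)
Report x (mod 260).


Moduli 13, 4, 5 are pairwise coprime; by CRT there is a unique solution modulo M = 13 · 4 · 5 = 260.
Solve pairwise, accumulating the modulus:
  Start with x ≡ 7 (mod 13).
  Combine with x ≡ 2 (mod 4): since gcd(13, 4) = 1, we get a unique residue mod 52.
    Write x = 7 + 13·t and substitute into x ≡ 2 (mod 4): 13·t ≡ 2 − 7 = -5 (mod 4).
    Reduce coefficients mod 4: 1·t ≡ 3 (mod 4).
    So t ≡ 3 (mod 4).
    Then x = 7 + 13·3 = 46, valid modulo lcm(13, 4) = 52: x ≡ 46 (mod 52).
  Combine with x ≡ 1 (mod 5): since gcd(52, 5) = 1, we get a unique residue mod 260.
    Write x = 46 + 52·t and substitute into x ≡ 1 (mod 5): 52·t ≡ 1 − 46 = -45 (mod 5).
    Reduce coefficients mod 5: 2·t ≡ 0 (mod 5).
    The inverse of 2 mod 5 is 3 (since 2·3 = 6 = 1·5 + 1), so t ≡ 3·0 = 0 ≡ 0 (mod 5).
    Then x = 46 + 52·0 = 46, valid modulo lcm(52, 5) = 260: x ≡ 46 (mod 260).
Verify: 46 mod 13 = 7 ✓, 46 mod 4 = 2 ✓, 46 mod 5 = 1 ✓.

x ≡ 46 (mod 260).


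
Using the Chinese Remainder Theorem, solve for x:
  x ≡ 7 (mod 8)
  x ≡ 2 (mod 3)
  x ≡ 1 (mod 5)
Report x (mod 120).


Moduli 8, 3, 5 are pairwise coprime; by CRT there is a unique solution modulo M = 8 · 3 · 5 = 120.
Solve pairwise, accumulating the modulus:
  Start with x ≡ 7 (mod 8).
  Combine with x ≡ 2 (mod 3): since gcd(8, 3) = 1, we get a unique residue mod 24.
    Write x = 7 + 8·t and substitute into x ≡ 2 (mod 3): 8·t ≡ 2 − 7 = -5 (mod 3).
    Reduce coefficients mod 3: 2·t ≡ 1 (mod 3).
    The inverse of 2 mod 3 is 2 (since 2·2 = 4 = 1·3 + 1), so t ≡ 2·1 = 2 ≡ 2 (mod 3).
    Then x = 7 + 8·2 = 23, valid modulo lcm(8, 3) = 24: x ≡ 23 (mod 24).
  Combine with x ≡ 1 (mod 5): since gcd(24, 5) = 1, we get a unique residue mod 120.
    Write x = 23 + 24·t and substitute into x ≡ 1 (mod 5): 24·t ≡ 1 − 23 = -22 (mod 5).
    Reduce coefficients mod 5: 4·t ≡ 3 (mod 5).
    The inverse of 4 mod 5 is 4 (since 4·4 = 16 = 3·5 + 1), so t ≡ 4·3 = 12 ≡ 2 (mod 5).
    Then x = 23 + 24·2 = 71, valid modulo lcm(24, 5) = 120: x ≡ 71 (mod 120).
Verify: 71 mod 8 = 7 ✓, 71 mod 3 = 2 ✓, 71 mod 5 = 1 ✓.

x ≡ 71 (mod 120).


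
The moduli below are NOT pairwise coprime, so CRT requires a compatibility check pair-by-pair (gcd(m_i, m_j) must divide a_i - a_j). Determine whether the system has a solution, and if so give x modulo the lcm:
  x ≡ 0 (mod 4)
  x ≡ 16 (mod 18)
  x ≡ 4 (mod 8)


Moduli 4, 18, 8 are not pairwise coprime, so CRT works modulo lcm(m_i) when all pairwise compatibility conditions hold.
Pairwise compatibility: gcd(m_i, m_j) must divide a_i - a_j for every pair.
Merge one congruence at a time:
  Start: x ≡ 0 (mod 4).
  Combine with x ≡ 16 (mod 18): gcd(4, 18) = 2; 16 - 0 = 16, which IS divisible by 2, so compatible.
    Write x = 0 + 4·t and substitute into x ≡ 16 (mod 18): 4·t ≡ 16 − 0 = 16 (mod 18).
    Divide the congruence (and modulus) by g = 2: 2·t ≡ 8 (mod 9).
    The inverse of 2 mod 9 is 5 (since 2·5 = 10 = 1·9 + 1), so t ≡ 5·8 = 40 ≡ 4 (mod 9).
    Then x = 0 + 4·4 = 16, valid modulo lcm(4, 18) = 36: x ≡ 16 (mod 36).
  Combine with x ≡ 4 (mod 8): gcd(36, 8) = 4; 4 - 16 = -12, which IS divisible by 4, so compatible.
    Write x = 16 + 36·t and substitute into x ≡ 4 (mod 8): 36·t ≡ 4 − 16 = -12 (mod 8).
    Divide the congruence (and modulus) by g = 4: 9·t ≡ -3 (mod 2).
    Reduce coefficients mod 2: 1·t ≡ 1 (mod 2).
    So t ≡ 1 (mod 2).
    Then x = 16 + 36·1 = 52, valid modulo lcm(36, 8) = 72: x ≡ 52 (mod 72).
Verify: 52 mod 4 = 0, 52 mod 18 = 16, 52 mod 8 = 4.

x ≡ 52 (mod 72).


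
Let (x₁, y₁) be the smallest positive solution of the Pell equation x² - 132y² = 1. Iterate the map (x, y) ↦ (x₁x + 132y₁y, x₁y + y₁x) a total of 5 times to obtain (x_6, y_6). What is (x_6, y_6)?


Step 1: Find the fundamental solution (x₁, y₁) of x² - 132y² = 1.
  Expand √132 as a continued fraction. a₀ = ⌊√132⌋ = 11; iterate m_{k+1} = d_k·a_k − m_k, d_{k+1} = (132 − m_{k+1}²)/d_k, a_{k+1} = ⌊(a₀ + m_{k+1})/d_{k+1}⌋ (starting m₀ = 0, d₀ = 1), with convergents p_k = a_k·p_{k-1} + p_{k-2}, q_k = a_k·q_{k-1} + q_{k-2} (p₋₁ = 1, q₋₁ = 0):
  k = 0: a₀ = 11; p₀/q₀ = 11/1; p₀² − 132·q₀² = 121 − 132 = -11.
  k = 1: m = 11, d = 11, a = ⌊(11 + 11)/11⌋ = 2; p/q = (2·11 + 1)/(2·1 + 0) = 23/2; p² − 132·q² = 529 − 528 = 1.
  The first convergent with p² − 132·q² = 1 gives the fundamental solution (x₁, y₁) = (23, 2).
Step 2: Apply the recurrence (x_{n+1}, y_{n+1}) = (x₁x_n + 132y₁y_n, x₁y_n + y₁x_n) repeatedly.
  From (x_1, y_1) = (23, 2): x_2 = 23·23 + 132·2·2 = 1057; y_2 = 23·2 + 2·23 = 92.
  From (x_2, y_2) = (1057, 92): x_3 = 23·1057 + 132·2·92 = 48599; y_3 = 23·92 + 2·1057 = 4230.
  From (x_3, y_3) = (48599, 4230): x_4 = 23·48599 + 132·2·4230 = 2234497; y_4 = 23·4230 + 2·48599 = 194488.
  From (x_4, y_4) = (2234497, 194488): x_5 = 23·2234497 + 132·2·194488 = 102738263; y_5 = 23·194488 + 2·2234497 = 8942218.
  From (x_5, y_5) = (102738263, 8942218): x_6 = 23·102738263 + 132·2·8942218 = 4723725601; y_6 = 23·8942218 + 2·102738263 = 411147540.
Step 3: Verify x_6² - 132·y_6² = 22313583553542811201 - 22313583553542811200 = 1 (should be 1). ✓

(x_1, y_1) = (23, 2); (x_6, y_6) = (4723725601, 411147540).


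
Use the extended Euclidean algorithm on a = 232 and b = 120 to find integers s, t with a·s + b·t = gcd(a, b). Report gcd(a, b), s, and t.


Euclidean algorithm on (232, 120) — divide until remainder is 0:
  232 = 1 · 120 + 112
  120 = 1 · 112 + 8
  112 = 14 · 8 + 0
gcd(232, 120) = 8.
Track Bezout coefficients alongside the remainders: start with r₀ = 232 = a·1 + b·0 (s = 1, t = 0) and r₁ = 120 = a·0 + b·1 (s = 0, t = 1); each new remainder r_{k+1} = r_{k-1} − q_k·r_k inherits s_{k+1} = s_{k-1} − q_k·s_k, t_{k+1} = t_{k-1} − q_k·t_k, so r_k = a·s_k + b·t_k at every step:
  q = 1: r = 112, s = 1 − 1·0 = 1, t = 0 − 1·1 = -1  (check: 232·1 + 120·(-1) = 112)
  q = 1: r = 8, s = 0 − 1·1 = -1, t = 1 − 1·(-1) = 2  (check: 232·(-1) + 120·2 = 8)
The row with r = 8 (the gcd) gives the Bezout coefficients s = -1, t = 2.
Result: 232 · (-1) + 120 · (2) = 8.

gcd(232, 120) = 8; s = -1, t = 2 (check: 232·(-1) + 120·2 = 8).


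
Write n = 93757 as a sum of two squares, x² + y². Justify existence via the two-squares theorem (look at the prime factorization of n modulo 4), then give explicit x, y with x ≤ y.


Step 1: Factor n = 93757 = 29 · 53 · 61.
Step 2: Check the mod-4 condition on each prime factor: 29 ≡ 1 (mod 4), exponent 1; 53 ≡ 1 (mod 4), exponent 1; 61 ≡ 1 (mod 4), exponent 1.
All primes ≡ 3 (mod 4) appear to even exponent (or don't appear), so by the two-squares theorem n IS expressible as a sum of two squares.
Step 3: Build a representation. Here n = 29 · 53 · 61 is a product of primes ≡ 1 (mod 4). Each prime p ≡ 1 (mod 4) is itself a sum of two squares; find a² by testing p − a² for a perfect square:
  29: 29 − 1² = 28, 29 − 2² = 25 = 5² ⇒ 29 = 2² + 5².
  53: 53 − 1² = 52, 53 − 2² = 49 = 7² ⇒ 53 = 2² + 7².
  61: 61 − 1² = 60, 61 − 2² = 57, 61 − 3² = 52, 61 − 4² = 45, 61 − 5² = 36 = 6² ⇒ 61 = 5² + 6².
  Combine using the Brahmagupta–Fibonacci identity (a² + b²)(c² + d²) = (ac − bd)² + (ad + bc)² = (ac + bd)² + (ad − bc)²:
  29 · 53 = 1537: from (2² + 5²)(2² + 7²), take (2·2 − 5·7, 2·7 + 5·2) = (4 − 35, 14 + 10) = (-31, 24); dropping signs (only squares matter) gives (31, 24); check 31² + 24² = 961 + 576 = 1537 ✓.
  1537 · 61 = 93757: from (31² + 24²)(5² + 6²), take (31·5 − 24·6, 31·6 + 24·5) = (155 − 144, 186 + 120) = (11, 306); check 11² + 306² = 121 + 93636 = 93757 ✓.
Step 4: Order so x ≤ y and verify: 11² + 306² = 121 + 93636 = 93757 = n. ✓

n = 93757 = 11² + 306² (one valid representation with x ≤ y).


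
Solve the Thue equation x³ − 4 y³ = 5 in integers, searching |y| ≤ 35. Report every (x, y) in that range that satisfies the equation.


The equation is x³ - 4y³ = 5. For fixed y, x³ = 4·y³ + 5, so a solution requires the RHS to be a perfect cube.
Strategy: iterate y from -35 to 35, compute RHS = 4·y³ + 5, and check whether it is a (positive or negative) perfect cube.
Check small values of y:
  y = 0: RHS = 5 is not a perfect cube.
  y = 1: RHS = 9 is not a perfect cube.
  y = -1: RHS = 1 = (1)³ ⇒ x = 1 works.
  y = 2: RHS = 37 is not a perfect cube.
  y = -2: RHS = -27 = (-3)³ ⇒ x = -3 works.
  y = 3: RHS = 113 is not a perfect cube.
  y = -3: RHS = -103 is not a perfect cube.
Continuing the search up to |y| = 35 finds no further solutions beyond those listed.
Collected solutions: (1, -1), (-3, -2).

Solutions (with |y| ≤ 35): (1, -1), (-3, -2).


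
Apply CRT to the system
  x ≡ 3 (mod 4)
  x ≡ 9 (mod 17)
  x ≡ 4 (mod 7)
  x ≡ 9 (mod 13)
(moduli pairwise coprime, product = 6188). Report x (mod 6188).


Product of moduli M = 4 · 17 · 7 · 13 = 6188.
Merge one congruence at a time:
  Start: x ≡ 3 (mod 4).
  Combine with x ≡ 9 (mod 17); new modulus lcm = 68.
    Write x = 3 + 4·t and substitute into x ≡ 9 (mod 17): 4·t ≡ 9 − 3 = 6 (mod 17).
    The inverse of 4 mod 17 is 13 (since 4·13 = 52 = 3·17 + 1), so t ≡ 13·6 = 78 ≡ 10 (mod 17).
    Then x = 3 + 4·10 = 43, valid modulo lcm(4, 17) = 68: x ≡ 43 (mod 68).
  Combine with x ≡ 4 (mod 7); new modulus lcm = 476.
    Write x = 43 + 68·t and substitute into x ≡ 4 (mod 7): 68·t ≡ 4 − 43 = -39 (mod 7).
    Reduce coefficients mod 7: 5·t ≡ 3 (mod 7).
    The inverse of 5 mod 7 is 3 (since 5·3 = 15 = 2·7 + 1), so t ≡ 3·3 = 9 ≡ 2 (mod 7).
    Then x = 43 + 68·2 = 179, valid modulo lcm(68, 7) = 476: x ≡ 179 (mod 476).
  Combine with x ≡ 9 (mod 13); new modulus lcm = 6188.
    Write x = 179 + 476·t and substitute into x ≡ 9 (mod 13): 476·t ≡ 9 − 179 = -170 (mod 13).
    Reduce coefficients mod 13: 8·t ≡ 12 (mod 13).
    The inverse of 8 mod 13 is 5 (since 8·5 = 40 = 3·13 + 1), so t ≡ 5·12 = 60 ≡ 8 (mod 13).
    Then x = 179 + 476·8 = 3987, valid modulo lcm(476, 13) = 6188: x ≡ 3987 (mod 6188).
Verify against each original: 3987 mod 4 = 3, 3987 mod 17 = 9, 3987 mod 7 = 4, 3987 mod 13 = 9.

x ≡ 3987 (mod 6188).


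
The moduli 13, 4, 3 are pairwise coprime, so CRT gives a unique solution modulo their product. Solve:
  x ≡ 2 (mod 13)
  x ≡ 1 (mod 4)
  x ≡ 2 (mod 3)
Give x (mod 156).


Moduli 13, 4, 3 are pairwise coprime; by CRT there is a unique solution modulo M = 13 · 4 · 3 = 156.
Solve pairwise, accumulating the modulus:
  Start with x ≡ 2 (mod 13).
  Combine with x ≡ 1 (mod 4): since gcd(13, 4) = 1, we get a unique residue mod 52.
    Write x = 2 + 13·t and substitute into x ≡ 1 (mod 4): 13·t ≡ 1 − 2 = -1 (mod 4).
    Reduce coefficients mod 4: 1·t ≡ 3 (mod 4).
    So t ≡ 3 (mod 4).
    Then x = 2 + 13·3 = 41, valid modulo lcm(13, 4) = 52: x ≡ 41 (mod 52).
  Combine with x ≡ 2 (mod 3): since gcd(52, 3) = 1, we get a unique residue mod 156.
    Write x = 41 + 52·t and substitute into x ≡ 2 (mod 3): 52·t ≡ 2 − 41 = -39 (mod 3).
    Reduce coefficients mod 3: 1·t ≡ 0 (mod 3).
    So t ≡ 0 (mod 3).
    Then x = 41 + 52·0 = 41, valid modulo lcm(52, 3) = 156: x ≡ 41 (mod 156).
Verify: 41 mod 13 = 2 ✓, 41 mod 4 = 1 ✓, 41 mod 3 = 2 ✓.

x ≡ 41 (mod 156).


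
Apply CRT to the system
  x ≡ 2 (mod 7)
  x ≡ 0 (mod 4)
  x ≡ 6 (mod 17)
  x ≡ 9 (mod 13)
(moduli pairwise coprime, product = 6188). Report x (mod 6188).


Product of moduli M = 7 · 4 · 17 · 13 = 6188.
Merge one congruence at a time:
  Start: x ≡ 2 (mod 7).
  Combine with x ≡ 0 (mod 4); new modulus lcm = 28.
    Write x = 2 + 7·t and substitute into x ≡ 0 (mod 4): 7·t ≡ 0 − 2 = -2 (mod 4).
    Reduce coefficients mod 4: 3·t ≡ 2 (mod 4).
    The inverse of 3 mod 4 is 3 (since 3·3 = 9 = 2·4 + 1), so t ≡ 3·2 = 6 ≡ 2 (mod 4).
    Then x = 2 + 7·2 = 16, valid modulo lcm(7, 4) = 28: x ≡ 16 (mod 28).
  Combine with x ≡ 6 (mod 17); new modulus lcm = 476.
    Write x = 16 + 28·t and substitute into x ≡ 6 (mod 17): 28·t ≡ 6 − 16 = -10 (mod 17).
    Reduce coefficients mod 17: 11·t ≡ 7 (mod 17).
    The inverse of 11 mod 17 is 14 (since 11·14 = 154 = 9·17 + 1), so t ≡ 14·7 = 98 ≡ 13 (mod 17).
    Then x = 16 + 28·13 = 380, valid modulo lcm(28, 17) = 476: x ≡ 380 (mod 476).
  Combine with x ≡ 9 (mod 13); new modulus lcm = 6188.
    Write x = 380 + 476·t and substitute into x ≡ 9 (mod 13): 476·t ≡ 9 − 380 = -371 (mod 13).
    Reduce coefficients mod 13: 8·t ≡ 6 (mod 13).
    The inverse of 8 mod 13 is 5 (since 8·5 = 40 = 3·13 + 1), so t ≡ 5·6 = 30 ≡ 4 (mod 13).
    Then x = 380 + 476·4 = 2284, valid modulo lcm(476, 13) = 6188: x ≡ 2284 (mod 6188).
Verify against each original: 2284 mod 7 = 2, 2284 mod 4 = 0, 2284 mod 17 = 6, 2284 mod 13 = 9.

x ≡ 2284 (mod 6188).


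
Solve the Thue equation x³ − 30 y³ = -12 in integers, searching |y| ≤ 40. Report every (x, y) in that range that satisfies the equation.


The equation is x³ - 30y³ = -12. For fixed y, x³ = 30·y³ − 12, so a solution requires the RHS to be a perfect cube.
Strategy: iterate y from -40 to 40, compute RHS = 30·y³ − 12, and check whether it is a (positive or negative) perfect cube.
Check small values of y:
  y = 0: RHS = -12 is not a perfect cube.
  y = 1: RHS = 18 is not a perfect cube.
  y = -1: RHS = -42 is not a perfect cube.
  y = 2: RHS = 228 is not a perfect cube.
  y = -2: RHS = -252 is not a perfect cube.
  y = 3: RHS = 798 is not a perfect cube.
  y = -3: RHS = -822 is not a perfect cube.
Continuing the search up to |y| = 40 finds no solutions either.
No (x, y) in the scanned range satisfies the equation.

No integer solutions with |y| ≤ 40.


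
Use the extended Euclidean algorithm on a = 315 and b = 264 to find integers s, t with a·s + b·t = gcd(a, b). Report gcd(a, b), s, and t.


Euclidean algorithm on (315, 264) — divide until remainder is 0:
  315 = 1 · 264 + 51
  264 = 5 · 51 + 9
  51 = 5 · 9 + 6
  9 = 1 · 6 + 3
  6 = 2 · 3 + 0
gcd(315, 264) = 3.
Track Bezout coefficients alongside the remainders: start with r₀ = 315 = a·1 + b·0 (s = 1, t = 0) and r₁ = 264 = a·0 + b·1 (s = 0, t = 1); each new remainder r_{k+1} = r_{k-1} − q_k·r_k inherits s_{k+1} = s_{k-1} − q_k·s_k, t_{k+1} = t_{k-1} − q_k·t_k, so r_k = a·s_k + b·t_k at every step:
  q = 1: r = 51, s = 1 − 1·0 = 1, t = 0 − 1·1 = -1  (check: 315·1 + 264·(-1) = 51)
  q = 5: r = 9, s = 0 − 5·1 = -5, t = 1 − 5·(-1) = 6  (check: 315·(-5) + 264·6 = 9)
  q = 5: r = 6, s = 1 − 5·(-5) = 26, t = -1 − 5·6 = -31  (check: 315·26 + 264·(-31) = 6)
  q = 1: r = 3, s = -5 − 1·26 = -31, t = 6 − 1·(-31) = 37  (check: 315·(-31) + 264·37 = 3)
The row with r = 3 (the gcd) gives the Bezout coefficients s = -31, t = 37.
Result: 315 · (-31) + 264 · (37) = 3.

gcd(315, 264) = 3; s = -31, t = 37 (check: 315·(-31) + 264·37 = 3).


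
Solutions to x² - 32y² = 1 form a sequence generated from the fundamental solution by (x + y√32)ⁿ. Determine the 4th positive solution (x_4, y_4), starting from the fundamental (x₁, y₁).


Step 1: Find the fundamental solution (x₁, y₁) of x² - 32y² = 1.
  Expand √32 as a continued fraction. a₀ = ⌊√32⌋ = 5; iterate m_{k+1} = d_k·a_k − m_k, d_{k+1} = (32 − m_{k+1}²)/d_k, a_{k+1} = ⌊(a₀ + m_{k+1})/d_{k+1}⌋ (starting m₀ = 0, d₀ = 1), with convergents p_k = a_k·p_{k-1} + p_{k-2}, q_k = a_k·q_{k-1} + q_{k-2} (p₋₁ = 1, q₋₁ = 0):
  k = 0: a₀ = 5; p₀/q₀ = 5/1; p₀² − 32·q₀² = 25 − 32 = -7.
  k = 1: m = 5, d = 7, a = ⌊(5 + 5)/7⌋ = 1; p/q = (1·5 + 1)/(1·1 + 0) = 6/1; p² − 32·q² = 36 − 32 = 4.
  k = 2: m = 2, d = 4, a = ⌊(5 + 2)/4⌋ = 1; p/q = (1·6 + 5)/(1·1 + 1) = 11/2; p² − 32·q² = 121 − 128 = -7.
  k = 3: m = 2, d = 7, a = ⌊(5 + 2)/7⌋ = 1; p/q = (1·11 + 6)/(1·2 + 1) = 17/3; p² − 32·q² = 289 − 288 = 1.
  The first convergent with p² − 32·q² = 1 gives the fundamental solution (x₁, y₁) = (17, 3).
Step 2: Apply the recurrence (x_{n+1}, y_{n+1}) = (x₁x_n + 32y₁y_n, x₁y_n + y₁x_n) repeatedly.
  From (x_1, y_1) = (17, 3): x_2 = 17·17 + 32·3·3 = 577; y_2 = 17·3 + 3·17 = 102.
  From (x_2, y_2) = (577, 102): x_3 = 17·577 + 32·3·102 = 19601; y_3 = 17·102 + 3·577 = 3465.
  From (x_3, y_3) = (19601, 3465): x_4 = 17·19601 + 32·3·3465 = 665857; y_4 = 17·3465 + 3·19601 = 117708.
Step 3: Verify x_4² - 32·y_4² = 443365544449 - 443365544448 = 1 (should be 1). ✓

(x_1, y_1) = (17, 3); (x_4, y_4) = (665857, 117708).


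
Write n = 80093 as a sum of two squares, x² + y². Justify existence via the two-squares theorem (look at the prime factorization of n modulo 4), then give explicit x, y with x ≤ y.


Step 1: Factor n = 80093 = 13 · 61 · 101.
Step 2: Check the mod-4 condition on each prime factor: 13 ≡ 1 (mod 4), exponent 1; 61 ≡ 1 (mod 4), exponent 1; 101 ≡ 1 (mod 4), exponent 1.
All primes ≡ 3 (mod 4) appear to even exponent (or don't appear), so by the two-squares theorem n IS expressible as a sum of two squares.
Step 3: Build a representation. Here n = 13 · 61 · 101 is a product of primes ≡ 1 (mod 4). Each prime p ≡ 1 (mod 4) is itself a sum of two squares; find a² by testing p − a² for a perfect square:
  13: 13 − 1² = 12, 13 − 2² = 9 = 3² ⇒ 13 = 2² + 3².
  61: 61 − 1² = 60, 61 − 2² = 57, 61 − 3² = 52, 61 − 4² = 45, 61 − 5² = 36 = 6² ⇒ 61 = 5² + 6².
  101: 101 − 1² = 100 = 10² ⇒ 101 = 1² + 10².
  Combine using the Brahmagupta–Fibonacci identity (a² + b²)(c² + d²) = (ac − bd)² + (ad + bc)² = (ac + bd)² + (ad − bc)²:
  13 · 61 = 793: from (2² + 3²)(5² + 6²), take (2·5 − 3·6, 2·6 + 3·5) = (10 − 18, 12 + 15) = (-8, 27); dropping signs (only squares matter) gives (8, 27); check 8² + 27² = 64 + 729 = 793 ✓.
  793 · 101 = 80093: from (8² + 27²)(1² + 10²), take (8·1 − 27·10, 8·10 + 27·1) = (8 − 270, 80 + 27) = (-262, 107); dropping signs (only squares matter) gives (262, 107); check 262² + 107² = 68644 + 11449 = 80093 ✓.
Step 4: Order so x ≤ y and verify: 107² + 262² = 11449 + 68644 = 80093 = n. ✓

n = 80093 = 107² + 262² (one valid representation with x ≤ y).


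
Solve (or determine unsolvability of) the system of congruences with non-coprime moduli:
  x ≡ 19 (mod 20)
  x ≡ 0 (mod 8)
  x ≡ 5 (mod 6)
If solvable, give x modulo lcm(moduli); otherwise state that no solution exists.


Moduli 20, 8, 6 are not pairwise coprime, so CRT works modulo lcm(m_i) when all pairwise compatibility conditions hold.
Pairwise compatibility: gcd(m_i, m_j) must divide a_i - a_j for every pair.
Merge one congruence at a time:
  Start: x ≡ 19 (mod 20).
  Combine with x ≡ 0 (mod 8): gcd(20, 8) = 4, and 0 - 19 = -19 is NOT divisible by 4.
    ⇒ system is inconsistent (no integer solution).

No solution (the system is inconsistent).


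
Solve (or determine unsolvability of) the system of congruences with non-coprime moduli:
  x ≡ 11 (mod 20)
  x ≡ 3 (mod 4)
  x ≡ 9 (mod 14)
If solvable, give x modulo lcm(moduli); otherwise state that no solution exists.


Moduli 20, 4, 14 are not pairwise coprime, so CRT works modulo lcm(m_i) when all pairwise compatibility conditions hold.
Pairwise compatibility: gcd(m_i, m_j) must divide a_i - a_j for every pair.
Merge one congruence at a time:
  Start: x ≡ 11 (mod 20).
  Combine with x ≡ 3 (mod 4): gcd(20, 4) = 4; 3 - 11 = -8, which IS divisible by 4, so compatible.
    Write x = 11 + 20·t and substitute into x ≡ 3 (mod 4): 20·t ≡ 3 − 11 = -8 (mod 4).
    Divide the congruence (and modulus) by g = 4: 5·t ≡ -2 (mod 1).
    Modulo 1 every t works; take t = 0.
    Then x = 11 + 20·0 = 11, valid modulo lcm(20, 4) = 20: x ≡ 11 (mod 20).
  Combine with x ≡ 9 (mod 14): gcd(20, 14) = 2; 9 - 11 = -2, which IS divisible by 2, so compatible.
    Write x = 11 + 20·t and substitute into x ≡ 9 (mod 14): 20·t ≡ 9 − 11 = -2 (mod 14).
    Divide the congruence (and modulus) by g = 2: 10·t ≡ -1 (mod 7).
    Reduce coefficients mod 7: 3·t ≡ 6 (mod 7).
    The inverse of 3 mod 7 is 5 (since 3·5 = 15 = 2·7 + 1), so t ≡ 5·6 = 30 ≡ 2 (mod 7).
    Then x = 11 + 20·2 = 51, valid modulo lcm(20, 14) = 140: x ≡ 51 (mod 140).
Verify: 51 mod 20 = 11, 51 mod 4 = 3, 51 mod 14 = 9.

x ≡ 51 (mod 140).


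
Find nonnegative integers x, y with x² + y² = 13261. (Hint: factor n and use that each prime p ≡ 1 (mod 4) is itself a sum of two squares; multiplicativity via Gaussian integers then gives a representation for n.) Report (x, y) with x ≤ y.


Step 1: Factor n = 13261 = 89 · 149.
Step 2: Check the mod-4 condition on each prime factor: 89 ≡ 1 (mod 4), exponent 1; 149 ≡ 1 (mod 4), exponent 1.
All primes ≡ 3 (mod 4) appear to even exponent (or don't appear), so by the two-squares theorem n IS expressible as a sum of two squares.
Step 3: Build a representation. Here n = 89 · 149 is a product of primes ≡ 1 (mod 4). Each prime p ≡ 1 (mod 4) is itself a sum of two squares; find a² by testing p − a² for a perfect square:
  89: 89 − 1² = 88, 89 − 2² = 85, 89 − 3² = 80, 89 − 4² = 73, 89 − 5² = 64 = 8² ⇒ 89 = 5² + 8².
  149: 149 − 1² = 148, 149 − 2² = 145, 149 − 3² = 140, 149 − 4² = 133, 149 − 5² = 124, 149 − 6² = 113, 149 − 7² = 100 = 10² ⇒ 149 = 7² + 10².
  Combine using the Brahmagupta–Fibonacci identity (a² + b²)(c² + d²) = (ac − bd)² + (ad + bc)² = (ac + bd)² + (ad − bc)²:
  89 · 149 = 13261: from (5² + 8²)(7² + 10²), take (5·7 − 8·10, 5·10 + 8·7) = (35 − 80, 50 + 56) = (-45, 106); dropping signs (only squares matter) gives (45, 106); check 45² + 106² = 2025 + 11236 = 13261 ✓.
Step 4: Order so x ≤ y and verify: 45² + 106² = 2025 + 11236 = 13261 = n. ✓

n = 13261 = 45² + 106² (one valid representation with x ≤ y).
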